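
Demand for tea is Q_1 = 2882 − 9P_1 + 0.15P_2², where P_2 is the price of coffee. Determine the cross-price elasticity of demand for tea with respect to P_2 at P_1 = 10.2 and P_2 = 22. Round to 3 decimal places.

0.051

At P_1 = 10.2 and P_2 = 22: Q_1 = 2862.8.
∂Q_1/∂P_2 = 0.3P_2 = 0.3(22) = 6.6000.
ε = (∂Q_1/∂P_2)(P_2/Q_1) = 6.6000 × (22/2862.8) ≈ 0.051.
ε > 0: substitutes.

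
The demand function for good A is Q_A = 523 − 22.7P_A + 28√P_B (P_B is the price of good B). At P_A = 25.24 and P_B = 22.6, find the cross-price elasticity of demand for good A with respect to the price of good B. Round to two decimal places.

At P_A = 25.24 and P_B = 22.6: Q_A = 83.162.
∂Q_A/∂P_B = 28/(2√P_B) = 28/(2√22.6) = 2.9449.
ε = (∂Q_A/∂P_B)(P_B/Q_A) = 2.9449 × (22.6/83.162) ≈ 0.80.

0.80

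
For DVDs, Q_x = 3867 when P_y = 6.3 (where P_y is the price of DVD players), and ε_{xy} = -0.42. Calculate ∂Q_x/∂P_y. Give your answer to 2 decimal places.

ε = (∂Q_x/∂P_y)·(P_y/Q_x) ⇒ ∂Q_x/∂P_y = ε·Q_x/P_y = -0.42 × 3867/6.3 ≈ -257.80.

-257.80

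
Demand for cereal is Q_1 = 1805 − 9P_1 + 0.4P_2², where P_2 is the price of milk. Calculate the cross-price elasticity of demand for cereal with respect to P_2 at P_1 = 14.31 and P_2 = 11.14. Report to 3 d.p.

0.058

At P_1 = 14.31 and P_2 = 11.14: Q_1 = 1725.850.
∂Q_1/∂P_2 = 0.8P_2 = 0.8(11.14) = 8.9120.
ε = (∂Q_1/∂P_2)(P_2/Q_1) = 8.9120 × (11.14/1725.850) ≈ 0.058.
ε > 0: substitutes.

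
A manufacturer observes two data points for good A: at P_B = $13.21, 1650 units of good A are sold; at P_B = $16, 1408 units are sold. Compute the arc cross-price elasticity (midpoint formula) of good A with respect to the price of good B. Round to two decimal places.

ΔQ_A = 1408 − 1650 = -242; ΔP_B = 16 − 13.21 = 2.79.
Midpoints: Q̄_A = 1529.0, P̄_B = 14.61.
ε = (ΔQ_A/Q̄_A)/(ΔP_B/P̄_B) = (-242/1529.0)/(2.79/14.61) ≈ -0.83.
ε < 0: good A and good B are complements.

-0.83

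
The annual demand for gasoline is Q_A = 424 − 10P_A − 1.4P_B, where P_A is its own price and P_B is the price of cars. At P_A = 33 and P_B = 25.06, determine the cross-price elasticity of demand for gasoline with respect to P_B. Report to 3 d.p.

-0.595

At P_A = 33 and P_B = 25.06: Q_A = 58.916.
∂Q_A/∂P_B = -1.4.
ε = (∂Q_A/∂P_B)(P_B/Q_A) = -1.4 × (25.06/58.916) ≈ -0.595.
Since ε < 0, gasoline and cars are complements.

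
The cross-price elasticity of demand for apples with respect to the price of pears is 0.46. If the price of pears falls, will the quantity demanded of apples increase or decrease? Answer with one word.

decrease

ε > 0 and the price of pears falls, so the quantity of apples moves in the same direction: it decreases.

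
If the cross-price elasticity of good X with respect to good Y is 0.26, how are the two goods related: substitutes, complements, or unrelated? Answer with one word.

substitutes

ε = 0.26 > 0, so a higher price of good Y raises demand for good X: substitutes.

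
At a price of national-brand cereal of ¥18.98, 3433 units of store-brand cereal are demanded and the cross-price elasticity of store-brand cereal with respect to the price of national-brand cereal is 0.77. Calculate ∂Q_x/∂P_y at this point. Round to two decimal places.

ε = (∂Q_x/∂P_y)·(P_y/Q_x) ⇒ ∂Q_x/∂P_y = ε·Q_x/P_y = 0.77 × 3433/18.98 ≈ 139.27.

139.27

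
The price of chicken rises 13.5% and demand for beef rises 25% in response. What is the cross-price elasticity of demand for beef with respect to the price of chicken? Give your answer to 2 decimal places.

1.85

ε = (%ΔQ of beef) / (%ΔP of chicken) = (25%) / (13.5%) ≈ 1.85.
Positive cross-price elasticity: substitutes.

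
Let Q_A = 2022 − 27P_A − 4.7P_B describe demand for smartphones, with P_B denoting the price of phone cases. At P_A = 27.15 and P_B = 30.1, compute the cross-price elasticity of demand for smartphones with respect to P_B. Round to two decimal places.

-0.12

At P_A = 27.15 and P_B = 30.1: Q_A = 1147.48.
∂Q_A/∂P_B = -4.7.
ε = (∂Q_A/∂P_B)(P_B/Q_A) = -4.7 × (30.1/1147.48) ≈ -0.12.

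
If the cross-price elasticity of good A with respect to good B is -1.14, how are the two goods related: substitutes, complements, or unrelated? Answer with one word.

complements

ε = -1.14 < 0, so a higher price of good B lowers demand for good A: complements.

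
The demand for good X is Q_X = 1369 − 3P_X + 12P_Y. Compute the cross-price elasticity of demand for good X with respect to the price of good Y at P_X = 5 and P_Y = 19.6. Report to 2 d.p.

0.15

At P_X = 5 and P_Y = 19.6: Q_X = 1589.2.
∂Q_X/∂P_Y = 12.
ε = (∂Q_X/∂P_Y)(P_Y/Q_X) = 12 × (19.6/1589.2) ≈ 0.15.
Since ε > 0, good X and good Y are substitutes.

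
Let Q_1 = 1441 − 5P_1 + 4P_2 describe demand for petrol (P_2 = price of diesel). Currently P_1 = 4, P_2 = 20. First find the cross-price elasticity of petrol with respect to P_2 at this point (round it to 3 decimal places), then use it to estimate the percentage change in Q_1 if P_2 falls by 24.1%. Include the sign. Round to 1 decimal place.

-1.3%

At P_1 = 4, P_2 = 20: Q_1 = 1501.
∂Q_1/∂P_2 = 4.
ε = (∂Q_1/∂P_2)(P_2/Q_1) = 4.0000 × 20/1501 ≈ 0.053.
%ΔQ_1 ≈ ε × %ΔP_2 = 0.053 × (-24.1%) = -1.3%.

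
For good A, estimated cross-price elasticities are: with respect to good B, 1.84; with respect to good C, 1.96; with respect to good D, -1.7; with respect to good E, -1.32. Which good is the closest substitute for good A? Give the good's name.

Substitutes have ε > 0. Among the positive values, 1.96 (good C) is largest.

good C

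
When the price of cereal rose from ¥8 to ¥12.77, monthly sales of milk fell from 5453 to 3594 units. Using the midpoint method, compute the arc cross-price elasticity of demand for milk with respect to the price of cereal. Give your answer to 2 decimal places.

ΔQ_A = 3594 − 5453 = -1859; ΔP_B = 12.77 − 8 = 4.77.
Midpoints: Q̄_A = 4523.5, P̄_B = 10.38.
ε = (ΔQ_A/Q̄_A)/(ΔP_B/P̄_B) = (-1859/4523.5)/(4.77/10.38) ≈ -0.89.

-0.89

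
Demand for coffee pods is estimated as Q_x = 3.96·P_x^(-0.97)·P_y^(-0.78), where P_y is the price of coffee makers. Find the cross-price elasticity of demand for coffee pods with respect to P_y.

In a log-linear (constant-elasticity) demand function, the coefficient on the exponent of P_y is the cross-price elasticity.
ε = -0.78. Negative, so coffee pods and coffee makers are complements.

-0.78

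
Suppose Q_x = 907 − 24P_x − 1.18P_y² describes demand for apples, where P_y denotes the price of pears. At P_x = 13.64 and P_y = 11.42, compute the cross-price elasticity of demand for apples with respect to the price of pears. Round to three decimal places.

At P_x = 13.64 and P_y = 11.42: Q_x = 425.749.
∂Q_x/∂P_y = -2.36P_y = -2.36(11.42) = -26.9512.
ε = (∂Q_x/∂P_y)(P_y/Q_x) = -26.9512 × (11.42/425.749) ≈ -0.723.
ε < 0: complements.

-0.723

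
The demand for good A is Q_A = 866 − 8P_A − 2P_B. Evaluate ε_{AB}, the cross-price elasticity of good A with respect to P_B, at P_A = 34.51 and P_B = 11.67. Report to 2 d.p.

-0.04

At P_A = 34.51 and P_B = 11.67: Q_A = 566.58.
∂Q_A/∂P_B = -2.
ε = (∂Q_A/∂P_B)(P_B/Q_A) = -2 × (11.67/566.58) ≈ -0.04.
Since ε < 0, good A and good B are complements.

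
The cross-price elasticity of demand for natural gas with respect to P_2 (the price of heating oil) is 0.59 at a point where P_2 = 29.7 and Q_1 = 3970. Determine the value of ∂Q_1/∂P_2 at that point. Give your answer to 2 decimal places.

ε = (∂Q_1/∂P_2)·(P_2/Q_1) ⇒ ∂Q_1/∂P_2 = ε·Q_1/P_2 = 0.59 × 3970/29.7 ≈ 78.87.

78.87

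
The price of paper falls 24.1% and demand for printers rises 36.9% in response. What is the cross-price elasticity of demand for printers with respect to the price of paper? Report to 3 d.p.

ε = (%ΔQ of printers) / (%ΔP of paper) = (36.9%) / (-24.1%) ≈ -1.531.
Negative cross-price elasticity: complements.

-1.531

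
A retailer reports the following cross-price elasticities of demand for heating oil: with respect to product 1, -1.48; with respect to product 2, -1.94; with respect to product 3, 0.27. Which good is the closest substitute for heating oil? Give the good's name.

product 3

Substitutes have ε > 0. Among the positive values, 0.27 (product 3) is largest.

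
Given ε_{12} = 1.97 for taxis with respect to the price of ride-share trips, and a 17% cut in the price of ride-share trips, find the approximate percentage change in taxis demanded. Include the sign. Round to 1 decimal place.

%ΔQ ≈ ε × %ΔP of ride-share trips = 1.97 × (-17%) = -33.5%.

-33.5%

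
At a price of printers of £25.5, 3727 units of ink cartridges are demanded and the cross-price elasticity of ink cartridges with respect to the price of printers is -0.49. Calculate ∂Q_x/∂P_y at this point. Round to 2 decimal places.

-71.62

ε = (∂Q_x/∂P_y)·(P_y/Q_x) ⇒ ∂Q_x/∂P_y = ε·Q_x/P_y = -0.49 × 3727/25.5 ≈ -71.62.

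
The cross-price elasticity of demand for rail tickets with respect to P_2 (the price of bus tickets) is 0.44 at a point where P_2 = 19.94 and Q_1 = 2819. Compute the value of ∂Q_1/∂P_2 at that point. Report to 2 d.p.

ε = (∂Q_1/∂P_2)·(P_2/Q_1) ⇒ ∂Q_1/∂P_2 = ε·Q_1/P_2 = 0.44 × 2819/19.94 ≈ 62.20.

62.20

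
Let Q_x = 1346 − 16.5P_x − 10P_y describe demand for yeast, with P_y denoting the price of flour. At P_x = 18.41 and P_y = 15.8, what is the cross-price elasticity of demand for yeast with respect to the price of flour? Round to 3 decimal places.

At P_x = 18.41 and P_y = 15.8: Q_x = 884.235.
∂Q_x/∂P_y = -10.
ε = (∂Q_x/∂P_y)(P_y/Q_x) = -10 × (15.8/884.235) ≈ -0.179.
Since ε < 0, yeast and flour are complements.

-0.179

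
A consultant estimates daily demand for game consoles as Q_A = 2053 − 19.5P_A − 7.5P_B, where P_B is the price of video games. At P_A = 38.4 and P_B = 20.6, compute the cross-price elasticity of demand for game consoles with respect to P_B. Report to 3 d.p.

At P_A = 38.4 and P_B = 20.6: Q_A = 1149.7.
∂Q_A/∂P_B = -7.5.
ε = (∂Q_A/∂P_B)(P_B/Q_A) = -7.5 × (20.6/1149.7) ≈ -0.134.

-0.134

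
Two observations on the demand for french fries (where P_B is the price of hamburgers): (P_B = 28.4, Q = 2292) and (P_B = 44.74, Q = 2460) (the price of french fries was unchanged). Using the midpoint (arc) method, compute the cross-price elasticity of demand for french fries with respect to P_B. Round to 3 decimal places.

ΔQ_A = 2460 − 2292 = 168; ΔP_B = 44.74 − 28.4 = 16.34.
Midpoints: Q̄_A = 2376.0, P̄_B = 36.57.
ε = (ΔQ_A/Q̄_A)/(ΔP_B/P̄_B) = (168/2376.0)/(16.34/36.57) ≈ 0.158.

0.158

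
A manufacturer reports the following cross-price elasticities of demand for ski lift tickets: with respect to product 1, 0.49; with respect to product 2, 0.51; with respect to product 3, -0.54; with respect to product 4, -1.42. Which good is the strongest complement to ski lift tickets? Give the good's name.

product 4

Complements have ε < 0. The most negative value is -1.42 (product 4).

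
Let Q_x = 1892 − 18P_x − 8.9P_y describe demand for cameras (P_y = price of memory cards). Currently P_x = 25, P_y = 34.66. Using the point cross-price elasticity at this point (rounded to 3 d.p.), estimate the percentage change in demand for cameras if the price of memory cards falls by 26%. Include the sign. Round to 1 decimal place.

7.1%

At P_x = 25, P_y = 34.66: Q_x = 1133.526.
∂Q_x/∂P_y = -8.9.
ε = (∂Q_x/∂P_y)(P_y/Q_x) = -8.9000 × 34.66/1133.526 ≈ -0.272.
%ΔQ_x ≈ ε × %ΔP_y = -0.272 × (-26%) = 7.1%.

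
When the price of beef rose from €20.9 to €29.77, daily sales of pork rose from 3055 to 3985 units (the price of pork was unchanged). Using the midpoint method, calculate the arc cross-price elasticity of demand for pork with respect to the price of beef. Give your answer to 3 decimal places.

0.755

ΔQ_A = 3985 − 3055 = 930; ΔP_B = 29.77 − 20.9 = 8.87.
Midpoints: Q̄_A = 3520.0, P̄_B = 25.34.
ε = (ΔQ_A/Q̄_A)/(ΔP_B/P̄_B) = (930/3520.0)/(8.87/25.34) ≈ 0.755.
ε > 0: pork and beef are substitutes.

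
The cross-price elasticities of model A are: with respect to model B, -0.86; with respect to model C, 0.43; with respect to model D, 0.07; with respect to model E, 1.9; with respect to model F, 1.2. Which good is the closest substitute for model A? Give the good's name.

model E

Substitutes have ε > 0. Among the positive values, 1.9 (model E) is largest.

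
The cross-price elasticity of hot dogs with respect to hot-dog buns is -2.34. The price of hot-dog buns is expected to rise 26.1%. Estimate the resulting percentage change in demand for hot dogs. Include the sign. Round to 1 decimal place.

%ΔQ ≈ ε × %ΔP of hot-dog buns = -2.34 × (26.1%) = -61.1%.

-61.1%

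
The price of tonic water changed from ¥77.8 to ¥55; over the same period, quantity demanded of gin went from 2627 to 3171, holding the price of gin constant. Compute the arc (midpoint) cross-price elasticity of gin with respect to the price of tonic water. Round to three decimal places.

ΔQ_A = 3171 − 2627 = 544; ΔP_B = 55 − 77.8 = -22.8.
Midpoints: Q̄_A = 2899.0, P̄_B = 66.40.
ε = (ΔQ_A/Q̄_A)/(ΔP_B/P̄_B) = (544/2899.0)/(-22.8/66.40) ≈ -0.546.
ε < 0: gin and tonic water are complements.

-0.546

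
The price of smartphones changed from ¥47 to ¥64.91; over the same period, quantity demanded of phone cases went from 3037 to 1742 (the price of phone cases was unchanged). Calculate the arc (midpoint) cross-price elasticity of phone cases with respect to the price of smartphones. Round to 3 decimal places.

ΔQ_A = 1742 − 3037 = -1295; ΔP_B = 64.91 − 47 = 17.91.
Midpoints: Q̄_A = 2389.5, P̄_B = 55.95.
ε = (ΔQ_A/Q̄_A)/(ΔP_B/P̄_B) = (-1295/2389.5)/(17.91/55.95) ≈ -1.693.
ε < 0: phone cases and smartphones are complements.

-1.693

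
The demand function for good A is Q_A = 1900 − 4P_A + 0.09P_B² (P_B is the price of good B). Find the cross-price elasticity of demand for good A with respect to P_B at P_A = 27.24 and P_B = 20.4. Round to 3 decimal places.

0.041

At P_A = 27.24 and P_B = 20.4: Q_A = 1828.494.
∂Q_A/∂P_B = 0.18P_B = 0.18(20.4) = 3.6720.
ε = (∂Q_A/∂P_B)(P_B/Q_A) = 3.6720 × (20.4/1828.494) ≈ 0.041.
ε > 0: substitutes.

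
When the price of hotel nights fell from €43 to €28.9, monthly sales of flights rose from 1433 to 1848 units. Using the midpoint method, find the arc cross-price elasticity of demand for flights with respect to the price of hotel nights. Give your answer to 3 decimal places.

-0.645

ΔQ_A = 1848 − 1433 = 415; ΔP_B = 28.9 − 43 = -14.1.
Midpoints: Q̄_A = 1640.5, P̄_B = 35.95.
ε = (ΔQ_A/Q̄_A)/(ΔP_B/P̄_B) = (415/1640.5)/(-14.1/35.95) ≈ -0.645.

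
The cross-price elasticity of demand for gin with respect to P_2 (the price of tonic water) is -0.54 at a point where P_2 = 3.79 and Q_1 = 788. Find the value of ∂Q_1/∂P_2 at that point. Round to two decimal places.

-112.27

ε = (∂Q_1/∂P_2)·(P_2/Q_1) ⇒ ∂Q_1/∂P_2 = ε·Q_1/P_2 = -0.54 × 788/3.79 ≈ -112.27.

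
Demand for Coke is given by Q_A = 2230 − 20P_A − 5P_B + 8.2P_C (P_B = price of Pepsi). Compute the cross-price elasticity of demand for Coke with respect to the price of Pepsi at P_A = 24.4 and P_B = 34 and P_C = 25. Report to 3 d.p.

-0.096

At P_A = 24.4 and P_B = 34 and P_C = 25: Q_A = 1777.
∂Q_A/∂P_B = -5.
ε = (∂Q_A/∂P_B)(P_B/Q_A) = -5 × (34/1777) ≈ -0.096.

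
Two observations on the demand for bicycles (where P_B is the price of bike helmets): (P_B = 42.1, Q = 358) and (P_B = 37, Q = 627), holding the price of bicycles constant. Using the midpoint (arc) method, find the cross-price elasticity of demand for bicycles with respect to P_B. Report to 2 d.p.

ΔQ_A = 627 − 358 = 269; ΔP_B = 37 − 42.1 = -5.1.
Midpoints: Q̄_A = 492.5, P̄_B = 39.55.
ε = (ΔQ_A/Q̄_A)/(ΔP_B/P̄_B) = (269/492.5)/(-5.1/39.55) ≈ -4.24.
ε < 0: bicycles and bike helmets are complements.

-4.24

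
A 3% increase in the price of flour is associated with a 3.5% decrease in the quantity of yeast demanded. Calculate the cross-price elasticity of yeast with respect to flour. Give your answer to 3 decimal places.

-1.167

ε = (%ΔQ of yeast) / (%ΔP of flour) = (-3.5%) / (3%) ≈ -1.167.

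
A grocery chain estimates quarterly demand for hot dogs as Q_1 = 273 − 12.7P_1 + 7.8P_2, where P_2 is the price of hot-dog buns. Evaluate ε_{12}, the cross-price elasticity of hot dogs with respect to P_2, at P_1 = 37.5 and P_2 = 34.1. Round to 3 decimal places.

4.240

At P_1 = 37.5 and P_2 = 34.1: Q_1 = 62.73.
∂Q_1/∂P_2 = 7.8.
ε = (∂Q_1/∂P_2)(P_2/Q_1) = 7.8 × (34.1/62.73) ≈ 4.240.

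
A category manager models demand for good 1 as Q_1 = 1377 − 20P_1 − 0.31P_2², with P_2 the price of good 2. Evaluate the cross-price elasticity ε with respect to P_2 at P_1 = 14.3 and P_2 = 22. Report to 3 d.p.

-0.319

At P_1 = 14.3 and P_2 = 22: Q_1 = 940.96.
∂Q_1/∂P_2 = -0.62P_2 = -0.62(22) = -13.6400.
ε = (∂Q_1/∂P_2)(P_2/Q_1) = -13.6400 × (22/940.96) ≈ -0.319.
ε < 0: complements.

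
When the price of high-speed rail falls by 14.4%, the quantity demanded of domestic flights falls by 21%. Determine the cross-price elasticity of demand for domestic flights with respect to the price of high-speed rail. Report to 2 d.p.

1.46

ε = (%ΔQ of domestic flights) / (%ΔP of high-speed rail) = (-21%) / (-14.4%) ≈ 1.46.
Positive cross-price elasticity: substitutes.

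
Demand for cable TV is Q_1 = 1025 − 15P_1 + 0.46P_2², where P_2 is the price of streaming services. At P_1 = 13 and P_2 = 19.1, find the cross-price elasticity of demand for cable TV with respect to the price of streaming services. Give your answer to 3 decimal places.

At P_1 = 13 and P_2 = 19.1: Q_1 = 997.813.
∂Q_1/∂P_2 = 0.92P_2 = 0.92(19.1) = 17.5720.
ε = (∂Q_1/∂P_2)(P_2/Q_1) = 17.5720 × (19.1/997.813) ≈ 0.336.

0.336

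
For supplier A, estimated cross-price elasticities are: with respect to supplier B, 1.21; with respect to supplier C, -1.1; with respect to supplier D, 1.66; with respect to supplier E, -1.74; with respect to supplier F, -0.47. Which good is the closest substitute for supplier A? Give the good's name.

Substitutes have ε > 0. Among the positive values, 1.66 (supplier D) is largest.

supplier D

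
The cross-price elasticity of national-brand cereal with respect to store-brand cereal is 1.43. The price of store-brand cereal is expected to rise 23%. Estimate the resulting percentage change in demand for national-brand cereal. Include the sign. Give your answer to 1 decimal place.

32.9%

%ΔQ ≈ ε × %ΔP of store-brand cereal = 1.43 × (23%) = 32.9%.
Demand for national-brand cereal rises by about 32.9%.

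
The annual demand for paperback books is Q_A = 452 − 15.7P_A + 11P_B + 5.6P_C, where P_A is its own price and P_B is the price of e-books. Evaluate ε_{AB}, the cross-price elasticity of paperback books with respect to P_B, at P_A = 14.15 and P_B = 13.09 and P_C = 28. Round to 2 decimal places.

0.27

At P_A = 14.15 and P_B = 13.09 and P_C = 28: Q_A = 530.635.
∂Q_A/∂P_B = 11.
ε = (∂Q_A/∂P_B)(P_B/Q_A) = 11 × (13.09/530.635) ≈ 0.27.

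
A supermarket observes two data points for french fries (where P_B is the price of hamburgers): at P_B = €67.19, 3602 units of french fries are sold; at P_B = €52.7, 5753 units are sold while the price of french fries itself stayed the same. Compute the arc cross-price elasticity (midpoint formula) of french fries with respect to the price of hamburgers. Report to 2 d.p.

-1.90

ΔQ_A = 5753 − 3602 = 2151; ΔP_B = 52.7 − 67.19 = -14.49.
Midpoints: Q̄_A = 4677.5, P̄_B = 59.95.
ε = (ΔQ_A/Q̄_A)/(ΔP_B/P̄_B) = (2151/4677.5)/(-14.49/59.95) ≈ -1.90.
ε < 0: french fries and hamburgers are complements.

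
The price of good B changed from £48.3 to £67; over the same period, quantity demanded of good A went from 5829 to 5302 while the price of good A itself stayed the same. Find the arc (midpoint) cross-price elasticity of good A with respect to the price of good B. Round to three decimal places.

-0.292

ΔQ_A = 5302 − 5829 = -527; ΔP_B = 67 − 48.3 = 18.7.
Midpoints: Q̄_A = 5565.5, P̄_B = 57.65.
ε = (ΔQ_A/Q̄_A)/(ΔP_B/P̄_B) = (-527/5565.5)/(18.7/57.65) ≈ -0.292.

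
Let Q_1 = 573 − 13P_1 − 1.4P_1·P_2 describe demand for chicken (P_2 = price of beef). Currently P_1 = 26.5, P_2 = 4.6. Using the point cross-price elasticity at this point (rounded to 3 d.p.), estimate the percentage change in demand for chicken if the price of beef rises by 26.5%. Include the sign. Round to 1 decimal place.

At P_1 = 26.5, P_2 = 4.6: Q_1 = 57.84.
∂Q_1/∂P_2 = -1.4P_1 = -37.1000.
ε = (∂Q_1/∂P_2)(P_2/Q_1) = -37.1000 × 4.6/57.84 ≈ -2.951.
%ΔQ_1 ≈ ε × %ΔP_2 = -2.951 × (26.5%) = -78.2%.

-78.2%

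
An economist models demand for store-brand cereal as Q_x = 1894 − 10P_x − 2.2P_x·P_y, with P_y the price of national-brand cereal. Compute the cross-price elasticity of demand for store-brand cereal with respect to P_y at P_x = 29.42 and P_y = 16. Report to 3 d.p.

At P_x = 29.42 and P_y = 16: Q_x = 564.216.
∂Q_x/∂P_y = -2.2P_x = -2.2(29.42) = -64.7240.
ε = (∂Q_x/∂P_y)(P_y/Q_x) = -64.7240 × (16/564.216) ≈ -1.835.

-1.835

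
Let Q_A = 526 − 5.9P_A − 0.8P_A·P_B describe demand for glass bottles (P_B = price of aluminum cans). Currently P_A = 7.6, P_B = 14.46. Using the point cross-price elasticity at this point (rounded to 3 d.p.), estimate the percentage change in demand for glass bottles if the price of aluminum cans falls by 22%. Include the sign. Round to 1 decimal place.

4.9%

At P_A = 7.6, P_B = 14.46: Q_A = 393.243.
∂Q_A/∂P_B = -0.8P_A = -6.0800.
ε = (∂Q_A/∂P_B)(P_B/Q_A) = -6.0800 × 14.46/393.243 ≈ -0.224.
%ΔQ_A ≈ ε × %ΔP_B = -0.224 × (-22%) = 4.9%.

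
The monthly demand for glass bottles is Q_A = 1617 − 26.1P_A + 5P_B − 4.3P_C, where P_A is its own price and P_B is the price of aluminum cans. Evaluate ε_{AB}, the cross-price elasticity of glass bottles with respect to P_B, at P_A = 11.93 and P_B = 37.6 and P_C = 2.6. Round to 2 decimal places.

0.13

At P_A = 11.93 and P_B = 37.6 and P_C = 2.6: Q_A = 1482.447.
∂Q_A/∂P_B = 5.
ε = (∂Q_A/∂P_B)(P_B/Q_A) = 5 × (37.6/1482.447) ≈ 0.13.
Since ε > 0, glass bottles and aluminum cans are substitutes.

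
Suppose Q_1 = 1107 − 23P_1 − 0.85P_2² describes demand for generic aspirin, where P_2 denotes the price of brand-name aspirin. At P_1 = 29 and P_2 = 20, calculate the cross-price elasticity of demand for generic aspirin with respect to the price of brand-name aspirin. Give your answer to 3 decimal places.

-6.800

At P_1 = 29 and P_2 = 20: Q_1 = 100.
∂Q_1/∂P_2 = -1.7P_2 = -1.7(20) = -34.0000.
ε = (∂Q_1/∂P_2)(P_2/Q_1) = -34.0000 × (20/100) ≈ -6.800.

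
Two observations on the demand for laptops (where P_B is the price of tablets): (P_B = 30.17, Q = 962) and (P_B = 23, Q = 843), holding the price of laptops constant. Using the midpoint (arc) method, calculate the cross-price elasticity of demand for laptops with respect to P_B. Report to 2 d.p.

ΔQ_A = 843 − 962 = -119; ΔP_B = 23 − 30.17 = -7.17.
Midpoints: Q̄_A = 902.5, P̄_B = 26.59.
ε = (ΔQ_A/Q̄_A)/(ΔP_B/P̄_B) = (-119/902.5)/(-7.17/26.59) ≈ 0.49.

0.49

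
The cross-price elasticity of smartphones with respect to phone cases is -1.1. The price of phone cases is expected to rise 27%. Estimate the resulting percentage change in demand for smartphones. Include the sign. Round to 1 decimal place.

%ΔQ ≈ ε × %ΔP of phone cases = -1.1 × (27%) = -29.7%.

-29.7%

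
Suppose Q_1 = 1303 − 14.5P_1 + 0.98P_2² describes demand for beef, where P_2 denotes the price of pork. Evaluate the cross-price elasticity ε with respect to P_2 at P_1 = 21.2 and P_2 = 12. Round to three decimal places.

At P_1 = 21.2 and P_2 = 12: Q_1 = 1136.72.
∂Q_1/∂P_2 = 1.96P_2 = 1.96(12) = 23.5200.
ε = (∂Q_1/∂P_2)(P_2/Q_1) = 23.5200 × (12/1136.72) ≈ 0.248.
ε > 0: substitutes.

0.248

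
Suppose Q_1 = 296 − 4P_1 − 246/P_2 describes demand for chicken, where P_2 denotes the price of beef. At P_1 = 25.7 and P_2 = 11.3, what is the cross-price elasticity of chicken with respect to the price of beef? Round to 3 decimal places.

At P_1 = 25.7 and P_2 = 11.3: Q_1 = 171.430.
∂Q_1/∂P_2 = 246/P_2² = 1.9265.
ε = (∂Q_1/∂P_2)(P_2/Q_1) = 1.9265 × (11.3/171.430) ≈ 0.127.

0.127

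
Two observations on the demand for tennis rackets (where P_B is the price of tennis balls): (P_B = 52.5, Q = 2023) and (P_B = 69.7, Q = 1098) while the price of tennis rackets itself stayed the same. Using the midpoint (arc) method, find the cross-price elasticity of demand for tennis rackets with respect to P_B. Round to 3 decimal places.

-2.106

ΔQ_A = 1098 − 2023 = -925; ΔP_B = 69.7 − 52.5 = 17.2.
Midpoints: Q̄_A = 1560.5, P̄_B = 61.10.
ε = (ΔQ_A/Q̄_A)/(ΔP_B/P̄_B) = (-925/1560.5)/(17.2/61.10) ≈ -2.106.
ε < 0: tennis rackets and tennis balls are complements.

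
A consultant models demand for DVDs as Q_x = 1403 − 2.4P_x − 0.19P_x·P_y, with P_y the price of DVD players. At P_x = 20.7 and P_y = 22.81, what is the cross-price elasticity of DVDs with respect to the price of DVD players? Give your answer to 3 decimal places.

At P_x = 20.7 and P_y = 22.81: Q_x = 1263.608.
∂Q_x/∂P_y = -0.19P_x = -0.19(20.7) = -3.9330.
ε = (∂Q_x/∂P_y)(P_y/Q_x) = -3.9330 × (22.81/1263.608) ≈ -0.071.
ε < 0: complements.

-0.071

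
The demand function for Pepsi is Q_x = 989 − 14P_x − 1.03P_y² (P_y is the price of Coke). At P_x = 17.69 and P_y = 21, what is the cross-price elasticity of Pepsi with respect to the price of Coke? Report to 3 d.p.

-3.164

At P_x = 17.69 and P_y = 21: Q_x = 287.11.
∂Q_x/∂P_y = -2.06P_y = -2.06(21) = -43.2600.
ε = (∂Q_x/∂P_y)(P_y/Q_x) = -43.2600 × (21/287.11) ≈ -3.164.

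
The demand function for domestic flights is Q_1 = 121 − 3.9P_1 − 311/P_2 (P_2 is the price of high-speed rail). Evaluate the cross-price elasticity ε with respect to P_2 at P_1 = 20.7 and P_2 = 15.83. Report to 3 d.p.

0.953

At P_1 = 20.7 and P_2 = 15.83: Q_1 = 20.624.
∂Q_1/∂P_2 = 311/P_2² = 1.2411.
ε = (∂Q_1/∂P_2)(P_2/Q_1) = 1.2411 × (15.83/20.624) ≈ 0.953.
ε > 0: substitutes.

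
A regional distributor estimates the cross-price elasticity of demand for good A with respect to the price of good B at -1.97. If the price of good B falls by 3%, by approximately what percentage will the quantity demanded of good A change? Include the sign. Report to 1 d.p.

5.9%

%ΔQ ≈ ε × %ΔP of good B = -1.97 × (-3%) = 5.9%.
Demand for good A rises by about 5.9%.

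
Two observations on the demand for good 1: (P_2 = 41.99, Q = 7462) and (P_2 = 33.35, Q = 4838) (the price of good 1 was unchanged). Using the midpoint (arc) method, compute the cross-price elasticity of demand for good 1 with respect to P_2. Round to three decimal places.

ΔQ_1 = 4838 − 7462 = -2624; ΔP_2 = 33.35 − 41.99 = -8.64.
Midpoints: Q̄_1 = 6150.0, P̄_2 = 37.67.
ε = (ΔQ_1/Q̄_1)/(ΔP_2/P̄_2) = (-2624/6150.0)/(-8.64/37.67) ≈ 1.860.

1.860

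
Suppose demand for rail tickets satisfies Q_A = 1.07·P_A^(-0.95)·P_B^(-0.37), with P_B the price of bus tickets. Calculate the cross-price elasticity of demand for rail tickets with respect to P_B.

-0.37

In a log-linear (constant-elasticity) demand function, the coefficient on the exponent of P_B is the cross-price elasticity.
ε = -0.37. Negative, so rail tickets and bus tickets are complements.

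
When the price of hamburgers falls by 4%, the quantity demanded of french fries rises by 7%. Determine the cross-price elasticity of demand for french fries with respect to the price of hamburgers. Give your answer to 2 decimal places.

ε = (%ΔQ of french fries) / (%ΔP of hamburgers) = (7%) / (-4%) ≈ -1.75.
Negative cross-price elasticity: complements.

-1.75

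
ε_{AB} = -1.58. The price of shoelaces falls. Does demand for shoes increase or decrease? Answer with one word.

increase

ε < 0 and the price of shoelaces falls, so the quantity of shoes moves in the opposite direction: it increases.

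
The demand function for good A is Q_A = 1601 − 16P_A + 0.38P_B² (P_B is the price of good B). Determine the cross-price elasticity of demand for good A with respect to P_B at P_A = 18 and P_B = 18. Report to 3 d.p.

At P_A = 18 and P_B = 18: Q_A = 1436.12.
∂Q_A/∂P_B = 0.76P_B = 0.76(18) = 13.6800.
ε = (∂Q_A/∂P_B)(P_B/Q_A) = 13.6800 × (18/1436.12) ≈ 0.171.

0.171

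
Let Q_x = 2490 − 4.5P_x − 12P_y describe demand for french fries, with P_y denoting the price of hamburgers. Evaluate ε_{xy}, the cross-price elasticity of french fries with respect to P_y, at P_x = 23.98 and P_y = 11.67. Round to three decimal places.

At P_x = 23.98 and P_y = 11.67: Q_x = 2242.05.
∂Q_x/∂P_y = -12.
ε = (∂Q_x/∂P_y)(P_y/Q_x) = -12 × (11.67/2242.05) ≈ -0.062.

-0.062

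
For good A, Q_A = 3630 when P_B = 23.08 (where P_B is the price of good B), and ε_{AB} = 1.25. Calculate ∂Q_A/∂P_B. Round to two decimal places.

196.60

ε = (∂Q_A/∂P_B)·(P_B/Q_A) ⇒ ∂Q_A/∂P_B = ε·Q_A/P_B = 1.25 × 3630/23.08 ≈ 196.60.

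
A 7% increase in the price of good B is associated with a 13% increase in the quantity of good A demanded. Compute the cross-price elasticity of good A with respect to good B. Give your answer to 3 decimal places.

ε = (%ΔQ of good A) / (%ΔP of good B) = (13%) / (7%) ≈ 1.857.
Positive cross-price elasticity: substitutes.

1.857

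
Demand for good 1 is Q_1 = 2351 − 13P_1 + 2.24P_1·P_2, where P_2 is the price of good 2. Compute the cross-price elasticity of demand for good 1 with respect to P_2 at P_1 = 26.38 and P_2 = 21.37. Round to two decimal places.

0.39

At P_1 = 26.38 and P_2 = 21.37: Q_1 = 3270.839.
∂Q_1/∂P_2 = 2.24P_1 = 2.24(26.38) = 59.0912.
ε = (∂Q_1/∂P_2)(P_2/Q_1) = 59.0912 × (21.37/3270.839) ≈ 0.39.
ε > 0: substitutes.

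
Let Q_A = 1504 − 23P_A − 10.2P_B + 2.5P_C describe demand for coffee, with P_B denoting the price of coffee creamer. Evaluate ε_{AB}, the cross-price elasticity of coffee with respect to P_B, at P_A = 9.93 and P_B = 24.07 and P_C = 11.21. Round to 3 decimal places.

At P_A = 9.93 and P_B = 24.07 and P_C = 11.21: Q_A = 1058.121.
∂Q_A/∂P_B = -10.2.
ε = (∂Q_A/∂P_B)(P_B/Q_A) = -10.2 × (24.07/1058.121) ≈ -0.232.
Since ε < 0, coffee and coffee creamer are complements.

-0.232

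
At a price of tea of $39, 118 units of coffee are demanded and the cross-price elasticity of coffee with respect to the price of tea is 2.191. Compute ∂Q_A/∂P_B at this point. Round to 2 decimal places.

6.63

ε = (∂Q_A/∂P_B)·(P_B/Q_A) ⇒ ∂Q_A/∂P_B = ε·Q_A/P_B = 2.191 × 118/39 ≈ 6.63.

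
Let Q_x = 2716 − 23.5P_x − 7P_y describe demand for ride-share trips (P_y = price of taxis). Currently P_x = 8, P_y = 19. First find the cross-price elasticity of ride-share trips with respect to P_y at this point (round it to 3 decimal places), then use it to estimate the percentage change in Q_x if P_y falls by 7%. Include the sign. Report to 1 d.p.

0.4%

At P_x = 8, P_y = 19: Q_x = 2395.
∂Q_x/∂P_y = -7.
ε = (∂Q_x/∂P_y)(P_y/Q_x) = -7.0000 × 19/2395 ≈ -0.056.
%ΔQ_x ≈ ε × %ΔP_y = -0.056 × (-7%) = 0.4%.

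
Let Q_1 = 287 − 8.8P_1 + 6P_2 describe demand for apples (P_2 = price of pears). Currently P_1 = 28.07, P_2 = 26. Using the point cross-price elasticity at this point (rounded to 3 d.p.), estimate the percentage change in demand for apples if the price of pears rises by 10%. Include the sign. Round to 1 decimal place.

8.0%

At P_1 = 28.07, P_2 = 26: Q_1 = 195.984.
∂Q_1/∂P_2 = 6.
ε = (∂Q_1/∂P_2)(P_2/Q_1) = 6.0000 × 26/195.984 ≈ 0.796.
%ΔQ_1 ≈ ε × %ΔP_2 = 0.796 × (10%) = 8.0%.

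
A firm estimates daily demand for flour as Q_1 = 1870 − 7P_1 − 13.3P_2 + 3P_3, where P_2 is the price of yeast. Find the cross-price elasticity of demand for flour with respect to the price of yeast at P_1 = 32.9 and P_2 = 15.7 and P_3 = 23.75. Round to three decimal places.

At P_1 = 32.9 and P_2 = 15.7 and P_3 = 23.75: Q_1 = 1502.14.
∂Q_1/∂P_2 = -13.3.
ε = (∂Q_1/∂P_2)(P_2/Q_1) = -13.3 × (15.7/1502.14) ≈ -0.139.
Since ε < 0, flour and yeast are complements.

-0.139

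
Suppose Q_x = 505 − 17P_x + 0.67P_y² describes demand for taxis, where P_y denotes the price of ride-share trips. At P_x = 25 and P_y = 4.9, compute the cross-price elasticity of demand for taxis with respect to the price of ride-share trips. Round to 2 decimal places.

0.33

At P_x = 25 and P_y = 4.9: Q_x = 96.087.
∂Q_x/∂P_y = 1.34P_y = 1.34(4.9) = 6.5660.
ε = (∂Q_x/∂P_y)(P_y/Q_x) = 6.5660 × (4.9/96.087) ≈ 0.33.
ε > 0: substitutes.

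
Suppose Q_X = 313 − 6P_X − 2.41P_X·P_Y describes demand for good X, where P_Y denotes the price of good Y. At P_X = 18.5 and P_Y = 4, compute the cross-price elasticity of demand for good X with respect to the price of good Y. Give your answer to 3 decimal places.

-7.538

At P_X = 18.5 and P_Y = 4: Q_X = 23.66.
∂Q_X/∂P_Y = -2.41P_X = -2.41(18.5) = -44.5850.
ε = (∂Q_X/∂P_Y)(P_Y/Q_X) = -44.5850 × (4/23.66) ≈ -7.538.
ε < 0: complements.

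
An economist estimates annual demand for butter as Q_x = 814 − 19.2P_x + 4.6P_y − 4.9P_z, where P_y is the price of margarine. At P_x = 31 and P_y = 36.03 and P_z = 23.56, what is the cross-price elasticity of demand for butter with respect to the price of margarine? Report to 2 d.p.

0.62

At P_x = 31 and P_y = 36.03 and P_z = 23.56: Q_x = 269.094.
∂Q_x/∂P_y = 4.6.
ε = (∂Q_x/∂P_y)(P_y/Q_x) = 4.6 × (36.03/269.094) ≈ 0.62.
Since ε > 0, butter and margarine are substitutes.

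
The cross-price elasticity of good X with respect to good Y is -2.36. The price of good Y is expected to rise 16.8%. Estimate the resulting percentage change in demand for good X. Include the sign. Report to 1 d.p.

%ΔQ ≈ ε × %ΔP of good Y = -2.36 × (16.8%) = -39.6%.

-39.6%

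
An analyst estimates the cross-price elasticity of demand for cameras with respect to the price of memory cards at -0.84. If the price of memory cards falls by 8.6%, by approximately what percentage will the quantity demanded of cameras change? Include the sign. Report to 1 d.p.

7.2%

%ΔQ ≈ ε × %ΔP of memory cards = -0.84 × (-8.6%) = 7.2%.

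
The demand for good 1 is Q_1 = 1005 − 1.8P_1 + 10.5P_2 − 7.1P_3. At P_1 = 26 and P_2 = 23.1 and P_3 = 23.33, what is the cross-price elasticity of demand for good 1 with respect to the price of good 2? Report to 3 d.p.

At P_1 = 26 and P_2 = 23.1 and P_3 = 23.33: Q_1 = 1035.107.
∂Q_1/∂P_2 = 10.5.
ε = (∂Q_1/∂P_2)(P_2/Q_1) = 10.5 × (23.1/1035.107) ≈ 0.234.

0.234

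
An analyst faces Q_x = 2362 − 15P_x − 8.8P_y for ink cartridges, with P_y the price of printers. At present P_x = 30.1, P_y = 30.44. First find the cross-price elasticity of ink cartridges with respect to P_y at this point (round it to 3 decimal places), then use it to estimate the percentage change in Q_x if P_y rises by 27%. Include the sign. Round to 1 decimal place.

At P_x = 30.1, P_y = 30.44: Q_x = 1642.628.
∂Q_x/∂P_y = -8.8.
ε = (∂Q_x/∂P_y)(P_y/Q_x) = -8.8000 × 30.44/1642.628 ≈ -0.163.
%ΔQ_x ≈ ε × %ΔP_y = -0.163 × (27%) = -4.4%.

-4.4%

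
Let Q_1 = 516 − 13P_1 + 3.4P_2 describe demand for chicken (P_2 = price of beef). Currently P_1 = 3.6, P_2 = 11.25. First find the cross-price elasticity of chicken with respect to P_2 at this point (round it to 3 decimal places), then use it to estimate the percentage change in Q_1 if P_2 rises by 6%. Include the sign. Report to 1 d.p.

0.5%

At P_1 = 3.6, P_2 = 11.25: Q_1 = 507.45.
∂Q_1/∂P_2 = 3.4.
ε = (∂Q_1/∂P_2)(P_2/Q_1) = 3.4000 × 11.25/507.45 ≈ 0.075.
%ΔQ_1 ≈ ε × %ΔP_2 = 0.075 × (6%) = 0.5%.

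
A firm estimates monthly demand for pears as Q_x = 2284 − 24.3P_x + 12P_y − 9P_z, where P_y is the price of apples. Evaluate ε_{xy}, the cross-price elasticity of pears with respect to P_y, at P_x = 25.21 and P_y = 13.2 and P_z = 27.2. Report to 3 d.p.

0.100

At P_x = 25.21 and P_y = 13.2 and P_z = 27.2: Q_x = 1584.997.
∂Q_x/∂P_y = 12.
ε = (∂Q_x/∂P_y)(P_y/Q_x) = 12 × (13.2/1584.997) ≈ 0.100.
Since ε > 0, pears and apples are substitutes.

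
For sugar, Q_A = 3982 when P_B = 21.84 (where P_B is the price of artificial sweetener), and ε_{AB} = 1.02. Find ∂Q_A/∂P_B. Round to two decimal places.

185.97

ε = (∂Q_A/∂P_B)·(P_B/Q_A) ⇒ ∂Q_A/∂P_B = ε·Q_A/P_B = 1.02 × 3982/21.84 ≈ 185.97.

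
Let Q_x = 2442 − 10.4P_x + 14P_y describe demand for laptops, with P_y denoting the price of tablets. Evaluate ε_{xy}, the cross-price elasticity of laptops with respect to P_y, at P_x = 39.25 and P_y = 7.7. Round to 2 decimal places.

At P_x = 39.25 and P_y = 7.7: Q_x = 2141.6.
∂Q_x/∂P_y = 14.
ε = (∂Q_x/∂P_y)(P_y/Q_x) = 14 × (7.7/2141.6) ≈ 0.05.
Since ε > 0, laptops and tablets are substitutes.

0.05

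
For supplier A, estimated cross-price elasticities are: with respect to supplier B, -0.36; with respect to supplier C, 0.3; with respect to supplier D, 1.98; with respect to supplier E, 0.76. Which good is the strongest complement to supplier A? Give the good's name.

Complements have ε < 0. The most negative value is -0.36 (supplier B).

supplier B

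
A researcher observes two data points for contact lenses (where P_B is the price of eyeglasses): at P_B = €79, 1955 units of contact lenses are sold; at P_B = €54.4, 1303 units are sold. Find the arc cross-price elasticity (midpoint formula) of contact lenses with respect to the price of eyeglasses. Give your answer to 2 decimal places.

ΔQ_A = 1303 − 1955 = -652; ΔP_B = 54.4 − 79 = -24.6.
Midpoints: Q̄_A = 1629.0, P̄_B = 66.70.
ε = (ΔQ_A/Q̄_A)/(ΔP_B/P̄_B) = (-652/1629.0)/(-24.6/66.70) ≈ 1.09.
ε > 0: contact lenses and eyeglasses are substitutes.

1.09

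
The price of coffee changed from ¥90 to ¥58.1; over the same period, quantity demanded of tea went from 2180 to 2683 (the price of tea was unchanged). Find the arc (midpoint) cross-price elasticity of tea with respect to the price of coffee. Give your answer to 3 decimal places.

-0.480

ΔQ_A = 2683 − 2180 = 503; ΔP_B = 58.1 − 90 = -31.9.
Midpoints: Q̄_A = 2431.5, P̄_B = 74.05.
ε = (ΔQ_A/Q̄_A)/(ΔP_B/P̄_B) = (503/2431.5)/(-31.9/74.05) ≈ -0.480.
ε < 0: tea and coffee are complements.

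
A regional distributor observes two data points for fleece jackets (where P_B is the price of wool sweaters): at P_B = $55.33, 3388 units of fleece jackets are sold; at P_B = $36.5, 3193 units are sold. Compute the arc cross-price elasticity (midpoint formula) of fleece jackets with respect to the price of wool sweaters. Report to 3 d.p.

ΔQ_A = 3193 − 3388 = -195; ΔP_B = 36.5 − 55.33 = -18.83.
Midpoints: Q̄_A = 3290.5, P̄_B = 45.91.
ε = (ΔQ_A/Q̄_A)/(ΔP_B/P̄_B) = (-195/3290.5)/(-18.83/45.91) ≈ 0.145.

0.145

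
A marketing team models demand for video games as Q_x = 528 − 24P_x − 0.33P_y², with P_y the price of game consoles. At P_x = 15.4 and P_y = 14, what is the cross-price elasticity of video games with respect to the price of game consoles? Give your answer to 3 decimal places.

At P_x = 15.4 and P_y = 14: Q_x = 93.72.
∂Q_x/∂P_y = -0.66P_y = -0.66(14) = -9.2400.
ε = (∂Q_x/∂P_y)(P_y/Q_x) = -9.2400 × (14/93.72) ≈ -1.380.
ε < 0: complements.

-1.380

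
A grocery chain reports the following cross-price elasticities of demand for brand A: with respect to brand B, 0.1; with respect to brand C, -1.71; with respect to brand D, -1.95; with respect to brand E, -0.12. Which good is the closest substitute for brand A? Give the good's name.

brand B

Substitutes have ε > 0. Among the positive values, 0.1 (brand B) is largest.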